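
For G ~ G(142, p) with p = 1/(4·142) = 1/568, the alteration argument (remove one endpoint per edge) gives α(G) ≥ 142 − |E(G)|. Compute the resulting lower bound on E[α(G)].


E[|E(G)|] = C(142, 2)·p = 10011 · (1/568) = 141/8.
E[α(G)] ≥ n − E[|E(G)|] = 142 − 141/8 = 995/8.
Numerically: ≈ 124.375.
(This is only a lower bound; the true E[α(G)] may be larger.)

E[α(G)] ≥ 995/8 ≈ 124.375.


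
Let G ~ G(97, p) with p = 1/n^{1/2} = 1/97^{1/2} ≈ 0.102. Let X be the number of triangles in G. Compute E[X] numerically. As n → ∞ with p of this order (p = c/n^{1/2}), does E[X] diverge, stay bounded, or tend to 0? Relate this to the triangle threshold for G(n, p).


Number of potential triangles: C(97, 3) = 147440.
Each occurs with probability p³ ≈ (0.102)³ ≈ 1.04675e-03.
By linearity: E[X] = C(97, 3)·p³ ≈ 147440 · 1.04675e-03 ≈ 154.333.
Since α = 1/2 < 1, p = c/n^{1/2} ≫ 1/n is above the triangle threshold p ~ 1/n. Asymptotically E[X] ~ (c³/6)·n^{3(1−α)} = (1³/6)·n^{1.5} → ∞; triangles are abundant w.h.p.

E[X] ≈ 154.333; in regime p = Θ(1/n^{1/2}) E[X] diverges (above the triangle threshold p ~ 1/n).


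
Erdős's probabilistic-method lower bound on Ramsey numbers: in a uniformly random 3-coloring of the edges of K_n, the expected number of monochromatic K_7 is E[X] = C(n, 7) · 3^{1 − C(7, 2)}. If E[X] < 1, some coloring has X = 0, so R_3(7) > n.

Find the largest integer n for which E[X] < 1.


We need C(n, 7) · 3^{1 − 21} < 1, i.e. C(n, 7) < 3^{21 − 1} = 3486784401.
Check values of n near the boundary:
  n = 80: C(80, 7) = 3176716400; 3176716400 < 3486784401? YES
  n = 81: C(81, 7) = 3477216600; 3477216600 < 3486784401? YES
  n = 82: C(82, 7) = 3801756816; 3801756816 < 3486784401? NO
The largest n with C(n, 7) < 3486784401 is n = 81 (where E[X] = 42928600/43046721 ≈ 0.9972560). Hence R_3(7) > 81, i.e. R_3(7) ≥ 82.

Largest n = 81; hence R_3(7) > 81.


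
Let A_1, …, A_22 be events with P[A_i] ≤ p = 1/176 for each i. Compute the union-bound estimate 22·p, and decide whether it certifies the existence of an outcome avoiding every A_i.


Union bound: P[∪_{i=1}^{22} A_i] ≤ Σ_i P[A_i] ≤ 22·p = 22·(1/176) = 1/8.
Numerically: 1/8 ≈ 0.1250.
Is 1/8 < 1? YES.
Since P[∪ A_i] ≤ 1/8 < 1, the complement has P[∩ A_i^c] ≥ 1 − 1/8 = 7/8 > 0, so some outcome avoids every A_i.

22·p = 1/8 ≈ 0.1250; existence CERTIFIED by the union bound.


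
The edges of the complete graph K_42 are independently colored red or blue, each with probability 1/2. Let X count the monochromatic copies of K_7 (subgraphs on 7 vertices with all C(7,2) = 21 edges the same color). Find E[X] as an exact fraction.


Let X = Σ_S X_S over the C(42, 7) = 26978328 subsets S of size 7, where X_S = 1 if the K_7 on S is monochromatic.
For a fixed S, the K_7 on S has C(7, 2) = 21 edges. P[all 21 edges red] = (1/2)^21, and likewise for blue, so P[monochromatic] = 2·(1/2)^21 = 2^{1 − 21} = 1/1048576.
Summing: E[X] = C(42, 7) · 2^{1 − 21} = 26978328 · 1/1048576 = 3372291/131072.
Numerically: E[X] ≈ 25.729.

E[X] = C(42,7)·2^(1−C(7,2)) = 3372291/131072 ≈ 25.729.


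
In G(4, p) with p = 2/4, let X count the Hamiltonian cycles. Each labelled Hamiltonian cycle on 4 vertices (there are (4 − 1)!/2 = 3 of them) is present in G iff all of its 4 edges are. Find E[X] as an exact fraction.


K_4 has (4 − 1)!/2 = 3 labelled Hamiltonian cycles.
For each such Hamiltonian cycle H, let X_H = 1 if all 4 edges of H are present in G. Then P[X_H = 1] = p^{4} = (1/2)^{4} = 1/16.
By linearity: E[X] = Σ_H E[X_H] = 3 · p^{4} = 3 · 1/16 = 3/16.
Numerically: E[X] ≈ 0.188.

E[X] = 3 · (1/2)^{4} = 3/16 ≈ 0.188.


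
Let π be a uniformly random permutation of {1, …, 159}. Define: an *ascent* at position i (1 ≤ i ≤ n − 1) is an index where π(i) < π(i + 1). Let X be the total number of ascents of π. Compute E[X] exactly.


Write X = Σ X_I over i = 1, …, 158, with X_I the indicator of one ascent.
There are 158 indicators.
For each fixed i, the pair (π(i), π(i+1)) is a uniformly random ordered pair of distinct values from {1, …, 159}; by symmetry P[π(i) < π(i+1)] = 1/2.
By linearity: E[X] = 158 · (1/2) = (159 − 1) · (1/2) = 79 ≈ 79.000000.

E[X] = 79 = 79.000000.


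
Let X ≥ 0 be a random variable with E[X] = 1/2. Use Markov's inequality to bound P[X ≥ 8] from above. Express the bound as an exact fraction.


μ = E[X] = 1/2, a = 8.
Markov: P[X ≥ 8] ≤ μ/a = (1/2)/8 = 1/16.
Numerically: ≈ 0.06250.
(Since a = 8 > μ = 0.50000, the bound 1/16 is < 1 and informative.)

P[X ≥ 8] ≤ 1/16 ≈ 0.06250.


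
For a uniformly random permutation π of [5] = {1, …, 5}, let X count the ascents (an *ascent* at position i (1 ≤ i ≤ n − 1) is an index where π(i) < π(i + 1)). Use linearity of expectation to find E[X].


Write X = Σ X_I over i = 1, …, 4, with X_I the indicator of one ascent.
There are 4 indicators.
For each fixed i, the pair (π(i), π(i+1)) is a uniformly random ordered pair of distinct values from {1, …, 5}; by symmetry P[π(i) < π(i+1)] = 1/2.
By linearity: E[X] = 4 · (1/2) = (5 − 1) · (1/2) = 2 ≈ 2.000.

E[X] = 2 = 2.000.


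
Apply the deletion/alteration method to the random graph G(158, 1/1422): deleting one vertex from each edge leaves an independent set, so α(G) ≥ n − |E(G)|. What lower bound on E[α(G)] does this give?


E[|E(G)|] = C(158, 2)·p = 12403 · (1/1422) = 157/18.
E[α(G)] ≥ n − E[|E(G)|] = 158 − 157/18 = 2687/18.
Numerically: ≈ 149.2778.
(This is only a lower bound; the true E[α(G)] may be larger.)

E[α(G)] ≥ 2687/18 ≈ 149.2778.


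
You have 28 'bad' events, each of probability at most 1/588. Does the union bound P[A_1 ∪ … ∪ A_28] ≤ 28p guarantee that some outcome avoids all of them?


Union bound: P[∪_{i=1}^{28} A_i] ≤ Σ_i P[A_i] ≤ 28·p = 28·(1/588) = 1/21.
Numerically: 1/21 ≈ 0.0476190.
Is 1/21 < 1? YES.
Since P[∪ A_i] ≤ 1/21 < 1, the complement has P[∩ A_i^c] ≥ 1 − 1/21 = 20/21 > 0, so some outcome avoids every A_i.

28·p = 1/21 ≈ 0.0476190; existence CERTIFIED by the union bound.


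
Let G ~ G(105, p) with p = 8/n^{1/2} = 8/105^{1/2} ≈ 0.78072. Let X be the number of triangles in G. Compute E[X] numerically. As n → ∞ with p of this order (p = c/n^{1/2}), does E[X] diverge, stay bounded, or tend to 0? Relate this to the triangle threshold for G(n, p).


Number of potential triangles: C(105, 3) = 187460.
Each occurs with probability p³ ≈ (0.78072)³ ≈ 4.7586746e-01.
By linearity: E[X] = C(105, 3)·p³ ≈ 187460 · 4.7586746e-01 ≈ 89206.11483.
Since α = 1/2 < 1, p = c/n^{1/2} ≫ 1/n is above the triangle threshold p ~ 1/n. Asymptotically E[X] ~ (c³/6)·n^{3(1−α)} = (8³/6)·n^{1.5} → ∞; triangles are abundant w.h.p.

E[X] ≈ 89206.11483; in regime p = Θ(1/n^{1/2}) E[X] diverges (above the triangle threshold p ~ 1/n).


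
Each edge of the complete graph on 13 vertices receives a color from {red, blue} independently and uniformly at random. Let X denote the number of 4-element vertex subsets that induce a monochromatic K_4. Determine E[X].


Let X = Σ_S X_S over the C(13, 4) = 715 subsets S of size 4, where X_S = 1 if the K_4 on S is monochromatic.
For a fixed S, the K_4 on S has C(4, 2) = 6 edges. P[all 6 edges red] = (1/2)^6, and likewise for blue, so P[monochromatic] = 2·(1/2)^6 = 2^{1 − 6} = 1/32.
By linearity of expectation: E[X] = C(13, 4) · 2^{1 − 6} = 715 · 1/32 = 715/32.
Numerically: E[X] ≈ 22.3438.

E[X] = C(13,4)·2^(1−C(4,2)) = 715/32 ≈ 22.3438.


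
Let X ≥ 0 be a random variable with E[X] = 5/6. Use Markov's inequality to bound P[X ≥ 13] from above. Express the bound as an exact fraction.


μ = E[X] = 5/6, a = 13.
Markov: P[X ≥ 13] ≤ μ/a = (5/6)/13 = 5/78.
Numerically: ≈ 0.06410.
(Since a = 13 > μ = 0.83333, the bound 5/78 is < 1 and informative.)

P[X ≥ 13] ≤ 5/78 ≈ 0.06410.


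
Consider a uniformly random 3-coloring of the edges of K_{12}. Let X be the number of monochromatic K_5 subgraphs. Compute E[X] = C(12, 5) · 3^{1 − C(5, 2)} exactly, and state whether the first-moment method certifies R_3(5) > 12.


E[X] = C(12, 5) · 3^{1 − 10} = 792 · 3^{−9} = 792/19683.
As a reduced fraction: E[X] = 88/2187 ≈ 0.0402.
Is E[X] < 1? YES.
Since E[X] < 1, there exists a 3-coloring of K_{12} with no monochromatic K_5; hence R_3(5) > 12.

E[X] = 88/2187 ≈ 0.0402; E[X] < 1, so R_3(5) > 12.


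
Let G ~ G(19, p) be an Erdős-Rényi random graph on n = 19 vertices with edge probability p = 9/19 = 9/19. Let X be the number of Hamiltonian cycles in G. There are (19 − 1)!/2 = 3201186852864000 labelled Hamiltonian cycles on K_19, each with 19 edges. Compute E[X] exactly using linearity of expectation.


K_19 has (19 − 1)!/2 = 3201186852864000 labelled Hamiltonian cycles.
For each such Hamiltonian cycle H, let X_H = 1 if all 19 edges of H are present in G. Then P[X_H = 1] = p^{19} = (9/19)^{19} = 1350851717672992089/1978419655660313589123979.
By linearity: E[X] = Σ_H E[X_H] = 3201186852864000 · p^{19} = 3201186852864000 · 1350851717672992089/1978419655660313589123979 = 4324328758783534194876278992896000/1978419655660313589123979.
Numerically: E[X] ≈ 2.1857e+09.

E[X] = 3201186852864000 · (9/19)^{19} = 4324328758783534194876278992896000/1978419655660313589123979 ≈ 2.1857e+09.


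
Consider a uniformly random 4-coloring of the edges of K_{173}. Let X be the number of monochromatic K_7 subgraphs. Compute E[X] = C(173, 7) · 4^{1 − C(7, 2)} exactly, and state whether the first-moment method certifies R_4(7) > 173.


E[X] = C(173, 7) · 4^{1 − 21} = 813769676772 · 4^{−20} = 813769676772/1099511627776.
As a reduced fraction: E[X] = 203442419193/274877906944 ≈ 0.7401.
Is E[X] < 1? YES.
Since E[X] < 1, there exists a 4-coloring of K_{173} with no monochromatic K_7; hence R_4(7) > 173.

E[X] = 203442419193/274877906944 ≈ 0.7401; E[X] < 1, so R_4(7) > 173.


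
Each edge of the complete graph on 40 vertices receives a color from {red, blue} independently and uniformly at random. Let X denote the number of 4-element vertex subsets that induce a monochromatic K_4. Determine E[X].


Let X = Σ_S X_S over the C(40, 4) = 91390 subsets S of size 4, where X_S = 1 if the K_4 on S is monochromatic.
For a fixed S, the K_4 on S has C(4, 2) = 6 edges. P[all 6 edges red] = (1/2)^6, and likewise for blue, so P[monochromatic] = 2·(1/2)^6 = 2^{1 − 6} = 1/32.
Summing: E[X] = C(40, 4) · 2^{1 − 6} = 91390 · 1/32 = 45695/16.
Numerically: E[X] ≈ 2855.937500.

E[X] = C(40,4)·2^(1−C(4,2)) = 45695/16 ≈ 2855.937500.


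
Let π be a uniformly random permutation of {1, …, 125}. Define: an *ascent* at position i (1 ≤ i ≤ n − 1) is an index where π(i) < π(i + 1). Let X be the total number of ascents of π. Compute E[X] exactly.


Write X = Σ X_I over i = 1, …, 124, with X_I the indicator of one ascent.
There are 124 indicators.
For each fixed i, the pair (π(i), π(i+1)) is a uniformly random ordered pair of distinct values from {1, …, 125}; by symmetry P[π(i) < π(i+1)] = 1/2.
By linearity: E[X] = 124 · (1/2) = (125 − 1) · (1/2) = 62 ≈ 62.000000.

E[X] = 62 = 62.000000.


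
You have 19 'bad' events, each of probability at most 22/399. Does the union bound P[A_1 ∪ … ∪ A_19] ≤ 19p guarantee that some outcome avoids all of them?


Union bound: P[∪_{i=1}^{19} A_i] ≤ Σ_i P[A_i] ≤ 19·p = 19·(22/399) = 22/21.
Numerically: 22/21 ≈ 1.04762.
Is 22/21 < 1? NO.
Since the bound 22/21 is ≥ 1, the union bound is uninformative here; it does NOT by itself certify existence.

19·p = 22/21 ≈ 1.04762; existence NOT certified by the union bound.


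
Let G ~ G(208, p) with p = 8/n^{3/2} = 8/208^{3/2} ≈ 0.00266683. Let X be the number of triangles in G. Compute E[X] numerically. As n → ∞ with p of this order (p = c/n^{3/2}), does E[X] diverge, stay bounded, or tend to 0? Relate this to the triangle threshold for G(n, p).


Number of potential triangles: C(208, 3) = 1478256.
Each occurs with probability p³ ≈ (0.00266683)³ ≈ 1.89664021e-08.
By linearity: E[X] = C(208, 3)·p³ ≈ 1478256 · 1.89664021e-08 ≈ 0.028037.
Since α = 3/2 > 1, p = c/n^{3/2} = o(1/n) is below the triangle threshold p ~ 1/n. Asymptotically E[X] ~ (c³/6)·n^{3(1−α)} = (8³/6)·n^{-1.5} → 0, so by Markov's inequality G has no triangles w.h.p.

E[X] ≈ 0.028037; in regime p = Θ(1/n^{3/2}) E[X] tends to 0 (below the triangle threshold p ~ 1/n).


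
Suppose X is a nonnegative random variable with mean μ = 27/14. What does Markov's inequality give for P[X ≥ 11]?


μ = E[X] = 27/14, a = 11.
Markov: P[X ≥ 11] ≤ μ/a = (27/14)/11 = 27/154.
Numerically: ≈ 0.17532.
(Since a = 11 > μ = 1.92857, the bound 27/154 is < 1 and informative.)

P[X ≥ 11] ≤ 27/154 ≈ 0.17532.


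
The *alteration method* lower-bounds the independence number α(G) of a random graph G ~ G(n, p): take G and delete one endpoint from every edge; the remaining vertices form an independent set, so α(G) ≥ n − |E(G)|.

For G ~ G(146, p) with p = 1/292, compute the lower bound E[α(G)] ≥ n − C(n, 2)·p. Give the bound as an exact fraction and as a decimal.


E[|E(G)|] = C(146, 2)·p = 10585 · (1/292) = 145/4.
E[α(G)] ≥ n − E[|E(G)|] = 146 − 145/4 = 439/4.
Numerically: ≈ 109.7500.
(This is only a lower bound; the true E[α(G)] may be larger.)

E[α(G)] ≥ 439/4 ≈ 109.7500.


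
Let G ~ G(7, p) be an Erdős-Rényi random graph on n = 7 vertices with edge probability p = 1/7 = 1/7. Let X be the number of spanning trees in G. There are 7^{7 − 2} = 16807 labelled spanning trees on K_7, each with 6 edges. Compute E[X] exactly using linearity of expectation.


K_7 has 7^{7 − 2} = 16807 labelled spanning trees.
For each such spanning tree H, let X_H = 1 if all 6 edges of H are present in G. Then P[X_H = 1] = p^{6} = (1/7)^{6} = 1/117649.
By linearity of expectation: E[X] = Σ_H E[X_H] = 16807 · p^{6} = 16807 · 1/117649 = 1/7.
Numerically: E[X] ≈ 0.143.

E[X] = 16807 · (1/7)^{6} = 1/7 ≈ 0.143.


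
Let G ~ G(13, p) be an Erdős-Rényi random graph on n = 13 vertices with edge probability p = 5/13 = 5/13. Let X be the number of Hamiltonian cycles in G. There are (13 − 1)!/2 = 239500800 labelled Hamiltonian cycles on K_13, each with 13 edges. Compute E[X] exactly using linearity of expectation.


K_13 has (13 − 1)!/2 = 239500800 labelled Hamiltonian cycles.
For each such Hamiltonian cycle H, let X_H = 1 if all 13 edges of H are present in G. Then P[X_H = 1] = p^{13} = (5/13)^{13} = 1220703125/302875106592253.
Summing the indicators: E[X] = Σ_H E[X_H] = 239500800 · p^{13} = 239500800 · 1220703125/302875106592253 = 292359375000000000/302875106592253.
Numerically: E[X] ≈ 965.3.

E[X] = 239500800 · (5/13)^{13} = 292359375000000000/302875106592253 ≈ 965.3.


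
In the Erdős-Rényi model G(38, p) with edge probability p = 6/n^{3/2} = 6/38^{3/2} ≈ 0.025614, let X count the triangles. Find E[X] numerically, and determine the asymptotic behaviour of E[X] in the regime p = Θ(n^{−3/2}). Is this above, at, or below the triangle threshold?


Number of potential triangles: C(38, 3) = 8436.
Each occurs with probability p³ ≈ (0.025614)³ ≈ 1.6804576e-05.
By linearity: E[X] = C(38, 3)·p³ ≈ 8436 · 1.6804576e-05 ≈ 0.14176.
Since α = 3/2 > 1, p = c/n^{3/2} = o(1/n) is below the triangle threshold p ~ 1/n. Asymptotically E[X] ~ (c³/6)·n^{3(1−α)} = (6³/6)·n^{-1.5} → 0, so by Markov's inequality G has no triangles w.h.p.

E[X] ≈ 0.14176; in regime p = Θ(1/n^{3/2}) E[X] tends to 0 (below the triangle threshold p ~ 1/n).


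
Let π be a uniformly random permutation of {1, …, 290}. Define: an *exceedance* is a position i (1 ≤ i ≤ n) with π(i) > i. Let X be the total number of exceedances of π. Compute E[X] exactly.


Write X = Σ_{i=1}^{290} X_i, where X_i = 1_{π(i) > i}.
For each fixed i, π(i) is uniform over {1, …, 290} (marginal of a uniform permutation), so P[π(i) > i] = (n − i)/n. Summing: Σ_{i=1}^{290} (n − i)/n = (0 + 1 + … + 289)/290 = 290(290 − 1)/(2·290) = (290 − 1)/2.
Hence E[X] = Σ_{i=1}^{290} (290 − i)/290 = 289/2 ≈ 144.500.

E[X] = 289/2 = 144.500.


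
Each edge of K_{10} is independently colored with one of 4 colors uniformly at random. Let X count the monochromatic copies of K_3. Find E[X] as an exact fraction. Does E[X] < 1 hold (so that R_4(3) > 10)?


E[X] = C(10, 3) · 4^{1 − 3} = 120 · 4^{−2} = 120/16.
As a reduced fraction: E[X] = 15/2 ≈ 7.500.
Is E[X] < 1? NO.
Since E[X] ≥ 1, the first-moment bound is inconclusive at n = 10; it does NOT by itself certify R_4(3) > 10.

E[X] = 15/2 ≈ 7.500; E[X] ≥ 1; first-moment method inconclusive here.


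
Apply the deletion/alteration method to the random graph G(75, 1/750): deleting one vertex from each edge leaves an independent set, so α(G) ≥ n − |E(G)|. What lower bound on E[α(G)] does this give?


E[|E(G)|] = C(75, 2)·p = 2775 · (1/750) = 37/10.
E[α(G)] ≥ n − E[|E(G)|] = 75 − 37/10 = 713/10.
Numerically: ≈ 71.300000.
(This is only a lower bound; the true E[α(G)] may be larger.)

E[α(G)] ≥ 713/10 ≈ 71.300000.


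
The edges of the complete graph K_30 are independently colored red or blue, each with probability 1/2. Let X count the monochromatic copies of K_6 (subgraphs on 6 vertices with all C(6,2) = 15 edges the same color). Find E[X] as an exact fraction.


Let X = Σ_S X_S over the C(30, 6) = 593775 subsets S of size 6, where X_S = 1 if the K_6 on S is monochromatic.
For a fixed S, the K_6 on S has C(6, 2) = 15 edges. P[all 15 edges red] = (1/2)^15, and likewise for blue, so P[monochromatic] = 2·(1/2)^15 = 2^{1 − 15} = 1/16384.
Summing: E[X] = C(30, 6) · 2^{1 − 15} = 593775 · 1/16384 = 593775/16384.
Numerically: E[X] ≈ 36.241150.

E[X] = C(30,6)·2^(1−C(6,2)) = 593775/16384 ≈ 36.241150.


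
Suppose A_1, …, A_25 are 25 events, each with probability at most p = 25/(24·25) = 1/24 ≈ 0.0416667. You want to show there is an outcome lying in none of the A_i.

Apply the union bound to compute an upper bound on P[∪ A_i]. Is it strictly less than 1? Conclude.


Union bound: P[∪_{i=1}^{25} A_i] ≤ Σ_i P[A_i] ≤ 25·p = 25·(1/24) = 25/24.
Numerically: 25/24 ≈ 1.0416667.
Is 25/24 < 1? NO.
Since the bound 25/24 is ≥ 1, the union bound is uninformative here; it does NOT by itself certify existence.

25·p = 25/24 ≈ 1.0416667; existence NOT certified by the union bound.


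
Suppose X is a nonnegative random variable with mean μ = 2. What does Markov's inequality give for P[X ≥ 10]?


μ = E[X] = 2, a = 10.
Markov: P[X ≥ 10] ≤ μ/a = (2)/10 = 1/5.
Numerically: ≈ 0.20000.
(Since a = 10 > μ = 2.00000, the bound 1/5 is < 1 and informative.)

P[X ≥ 10] ≤ 1/5 ≈ 0.20000.


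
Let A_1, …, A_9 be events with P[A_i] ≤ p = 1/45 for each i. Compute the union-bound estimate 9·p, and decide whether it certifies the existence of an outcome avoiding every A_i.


Union bound: P[∪_{i=1}^{9} A_i] ≤ Σ_i P[A_i] ≤ 9·p = 9·(1/45) = 1/5.
Numerically: 1/5 ≈ 0.200000.
Is 1/5 < 1? YES.
Since P[∪ A_i] ≤ 1/5 < 1, the complement has P[∩ A_i^c] ≥ 1 − 1/5 = 4/5 > 0, so some outcome avoids every A_i.

9·p = 1/5 ≈ 0.200000; existence CERTIFIED by the union bound.


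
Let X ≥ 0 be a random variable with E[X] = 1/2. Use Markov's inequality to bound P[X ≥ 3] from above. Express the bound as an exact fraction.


μ = E[X] = 1/2, a = 3.
Markov: P[X ≥ 3] ≤ μ/a = (1/2)/3 = 1/6.
Numerically: ≈ 0.166667.
(Since a = 3 > μ = 0.500000, the bound 1/6 is < 1 and informative.)

P[X ≥ 3] ≤ 1/6 ≈ 0.166667.


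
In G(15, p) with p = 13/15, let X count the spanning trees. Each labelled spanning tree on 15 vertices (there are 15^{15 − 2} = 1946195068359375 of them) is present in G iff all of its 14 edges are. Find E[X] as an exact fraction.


K_15 has 15^{15 − 2} = 1946195068359375 labelled spanning trees.
For each such spanning tree H, let X_H = 1 if all 14 edges of H are present in G. Then P[X_H = 1] = p^{14} = (13/15)^{14} = 3937376385699289/29192926025390625.
By linearity: E[X] = Σ_H E[X_H] = 1946195068359375 · p^{14} = 1946195068359375 · 3937376385699289/29192926025390625 = 3937376385699289/15.
Numerically: E[X] ≈ 2.6249e+14.

E[X] = 1946195068359375 · (13/15)^{14} = 3937376385699289/15 ≈ 2.6249e+14.


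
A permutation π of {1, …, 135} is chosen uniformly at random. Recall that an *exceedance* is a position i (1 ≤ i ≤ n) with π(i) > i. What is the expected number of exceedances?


Write X = Σ_{i=1}^{135} X_i, where X_i = 1_{π(i) > i}.
For each fixed i, π(i) is uniform over {1, …, 135} (marginal of a uniform permutation), so P[π(i) > i] = (n − i)/n. Summing: Σ_{i=1}^{135} (n − i)/n = (0 + 1 + … + 134)/135 = 135(135 − 1)/(2·135) = (135 − 1)/2.
Hence E[X] = Σ_{i=1}^{135} (135 − i)/135 = 67 ≈ 67.00000.

E[X] = 67 = 67.00000.


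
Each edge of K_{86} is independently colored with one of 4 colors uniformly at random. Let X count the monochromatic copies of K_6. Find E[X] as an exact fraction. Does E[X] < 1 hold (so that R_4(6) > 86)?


E[X] = C(86, 6) · 4^{1 − 15} = 470155077 · 4^{−14} = 470155077/268435456.
As a reduced fraction: E[X] = 470155077/268435456 ≈ 1.7514641.
Is E[X] < 1? NO.
Since E[X] ≥ 1, the first-moment bound is inconclusive at n = 86; it does NOT by itself certify R_4(6) > 86.

E[X] = 470155077/268435456 ≈ 1.7514641; E[X] ≥ 1; first-moment method inconclusive here.


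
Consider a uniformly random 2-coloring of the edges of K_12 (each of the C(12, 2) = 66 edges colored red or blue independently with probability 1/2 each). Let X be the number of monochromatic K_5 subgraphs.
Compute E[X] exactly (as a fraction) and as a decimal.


Let X = Σ_S X_S over the C(12, 5) = 792 subsets S of size 5, where X_S = 1 if the K_5 on S is monochromatic.
For a fixed S, the K_5 on S has C(5, 2) = 10 edges. P[all 10 edges red] = (1/2)^10, and likewise for blue, so P[monochromatic] = 2·(1/2)^10 = 2^{1 − 10} = 1/512.
By linearity: E[X] = C(12, 5) · 2^{1 − 10} = 792 · 1/512 = 99/64.
Numerically: E[X] ≈ 1.547.

E[X] = C(12,5)·2^(1−C(5,2)) = 99/64 ≈ 1.547.


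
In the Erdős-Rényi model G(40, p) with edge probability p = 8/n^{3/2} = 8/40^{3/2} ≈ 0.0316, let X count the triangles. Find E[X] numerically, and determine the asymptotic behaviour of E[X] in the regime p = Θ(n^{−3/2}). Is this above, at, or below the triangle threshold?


Number of potential triangles: C(40, 3) = 9880.
Each occurs with probability p³ ≈ (0.0316)³ ≈ 3.16228e-05.
By linearity: E[X] = C(40, 3)·p³ ≈ 9880 · 3.16228e-05 ≈ 0.312.
Since α = 3/2 > 1, p = c/n^{3/2} = o(1/n) is below the triangle threshold p ~ 1/n. Asymptotically E[X] ~ (c³/6)·n^{3(1−α)} = (8³/6)·n^{-1.5} → 0, so by Markov's inequality G has no triangles w.h.p.

E[X] ≈ 0.312; in regime p = Θ(1/n^{3/2}) E[X] tends to 0 (below the triangle threshold p ~ 1/n).


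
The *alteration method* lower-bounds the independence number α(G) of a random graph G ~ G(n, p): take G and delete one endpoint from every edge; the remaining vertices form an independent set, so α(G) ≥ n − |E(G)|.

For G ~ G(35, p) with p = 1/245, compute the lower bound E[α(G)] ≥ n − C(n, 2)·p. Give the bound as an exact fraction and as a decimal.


E[|E(G)|] = C(35, 2)·p = 595 · (1/245) = 17/7.
E[α(G)] ≥ n − E[|E(G)|] = 35 − 17/7 = 228/7.
Numerically: ≈ 32.5714.
(This is only a lower bound; the true E[α(G)] may be larger.)

E[α(G)] ≥ 228/7 ≈ 32.5714.


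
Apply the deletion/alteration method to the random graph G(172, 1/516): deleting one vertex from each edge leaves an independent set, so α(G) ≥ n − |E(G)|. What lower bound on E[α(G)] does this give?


E[|E(G)|] = C(172, 2)·p = 14706 · (1/516) = 57/2.
E[α(G)] ≥ n − E[|E(G)|] = 172 − 57/2 = 287/2.
Numerically: ≈ 143.5000.
(This is only a lower bound; the true E[α(G)] may be larger.)

E[α(G)] ≥ 287/2 ≈ 143.5000.


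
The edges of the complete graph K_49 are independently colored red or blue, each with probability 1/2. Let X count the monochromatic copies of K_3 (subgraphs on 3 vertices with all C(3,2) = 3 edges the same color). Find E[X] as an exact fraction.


Let X = Σ_S X_S over the C(49, 3) = 18424 subsets S of size 3, where X_S = 1 if the K_3 on S is monochromatic.
For a fixed S, the K_3 on S has C(3, 2) = 3 edges. P[all 3 edges red] = (1/2)^3, and likewise for blue, so P[monochromatic] = 2·(1/2)^3 = 2^{1 − 3} = 1/4.
Summing: E[X] = C(49, 3) · 2^{1 − 3} = 18424 · 1/4 = 4606.
Numerically: E[X] ≈ 4606.00000.

E[X] = C(49,3)·2^(1−C(3,2)) = 4606 ≈ 4606.00000.


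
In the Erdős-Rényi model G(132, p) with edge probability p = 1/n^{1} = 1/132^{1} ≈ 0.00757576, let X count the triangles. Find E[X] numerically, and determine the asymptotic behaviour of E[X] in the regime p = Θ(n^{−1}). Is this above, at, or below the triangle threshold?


Number of potential triangles: C(132, 3) = 374660.
Each occurs with probability p³ ≈ (0.00757576)³ ≈ 4.34788658e-07.
By linearity: E[X] = C(132, 3)·p³ ≈ 374660 · 4.34788658e-07 ≈ 0.162898.
Here α = 1, so p = 1/n is exactly at the triangle threshold p ~ 1/n. Asymptotically E[X] → c³/6 = 1³/6 = 1/6 ≈ 0.166667, a bounded constant. In this regime the triangle count is asymptotically Poisson(c³/6).

E[X] ≈ 0.162898; in regime p = Θ(1/n^{1}) E[X] stays bounded (at the triangle threshold p ~ 1/n).


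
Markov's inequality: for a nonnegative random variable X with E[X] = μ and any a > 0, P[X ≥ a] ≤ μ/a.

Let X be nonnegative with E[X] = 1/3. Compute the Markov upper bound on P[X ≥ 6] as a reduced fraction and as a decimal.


μ = E[X] = 1/3, a = 6.
Markov: P[X ≥ 6] ≤ μ/a = (1/3)/6 = 1/18.
Numerically: ≈ 0.0556.
(Since a = 6 > μ = 0.3333, the bound 1/18 is < 1 and informative.)

P[X ≥ 6] ≤ 1/18 ≈ 0.0556.


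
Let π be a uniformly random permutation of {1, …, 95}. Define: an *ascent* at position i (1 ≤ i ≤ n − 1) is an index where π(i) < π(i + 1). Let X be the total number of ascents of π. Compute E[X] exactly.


Write X = Σ X_I over i = 1, …, 94, with X_I the indicator of one ascent.
There are 94 indicators.
For each fixed i, the pair (π(i), π(i+1)) is a uniformly random ordered pair of distinct values from {1, …, 95}; by symmetry P[π(i) < π(i+1)] = 1/2.
By linearity: E[X] = 94 · (1/2) = (95 − 1) · (1/2) = 47 ≈ 47.000.

E[X] = 47 = 47.000.


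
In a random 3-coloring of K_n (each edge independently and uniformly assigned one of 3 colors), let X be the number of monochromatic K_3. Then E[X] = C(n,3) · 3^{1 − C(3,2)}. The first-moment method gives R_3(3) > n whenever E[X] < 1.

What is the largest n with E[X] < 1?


We need C(n, 3) · 3^{1 − 3} < 1, i.e. C(n, 3) < 3^{3 − 1} = 9.
Check values of n near the boundary:
  n = 3: C(3, 3) = 1; 1 < 9? YES
  n = 4: C(4, 3) = 4; 4 < 9? YES
  n = 5: C(5, 3) = 10; 10 < 9? NO
  n = 6: C(6, 3) = 20; 20 < 9? NO
The largest n with C(n, 3) < 9 is n = 4 (where E[X] = 4/9 ≈ 0.444444). Hence R_3(3) > 4, i.e. R_3(3) ≥ 5.

Largest n = 4; hence R_3(3) > 4.


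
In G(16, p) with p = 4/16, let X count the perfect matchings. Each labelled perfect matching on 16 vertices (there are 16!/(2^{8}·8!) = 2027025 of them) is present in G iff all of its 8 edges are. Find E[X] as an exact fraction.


K_16 has 16!/(2^{8}·8!) = 2027025 labelled perfect matchings.
For each such perfect matching H, let X_H = 1 if all 8 edges of H are present in G. Then P[X_H = 1] = p^{8} = (1/4)^{8} = 1/65536.
Summing the indicators: E[X] = Σ_H E[X_H] = 2027025 · p^{8} = 2027025 · 1/65536 = 2027025/65536.
Numerically: E[X] ≈ 30.9.

E[X] = 2027025 · (1/4)^{8} = 2027025/65536 ≈ 30.9.


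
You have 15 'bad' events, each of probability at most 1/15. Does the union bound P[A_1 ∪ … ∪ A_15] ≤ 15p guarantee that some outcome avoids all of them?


Union bound: P[∪_{i=1}^{15} A_i] ≤ Σ_i P[A_i] ≤ 15·p = 15·(1/15) = 1.
Numerically: 1 ≈ 1.000000.
Is 1 < 1? NO.
Since the bound 1 is ≥ 1, the union bound is uninformative here; it does NOT by itself certify existence.

15·p = 1 ≈ 1.000000; existence NOT certified by the union bound.


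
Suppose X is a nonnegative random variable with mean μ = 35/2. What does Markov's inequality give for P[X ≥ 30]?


μ = E[X] = 35/2, a = 30.
Markov: P[X ≥ 30] ≤ μ/a = (35/2)/30 = 7/12.
Numerically: ≈ 0.583333.
(Since a = 30 > μ = 17.500000, the bound 7/12 is < 1 and informative.)

P[X ≥ 30] ≤ 7/12 ≈ 0.583333.


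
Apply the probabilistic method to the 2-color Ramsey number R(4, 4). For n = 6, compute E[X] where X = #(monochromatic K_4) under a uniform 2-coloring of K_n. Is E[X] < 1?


E[X] = C(6, 4) · 2^{1 − 6} = 15 · 2^{−5} = 15/32.
As a reduced fraction: E[X] = 15/32 ≈ 0.46875.
Is E[X] < 1? YES.
Since E[X] < 1, there exists a 2-coloring of K_{6} with no monochromatic K_4; hence R(4, 4) > 6.

E[X] = 15/32 ≈ 0.46875; E[X] < 1, so R(4, 4) > 6.


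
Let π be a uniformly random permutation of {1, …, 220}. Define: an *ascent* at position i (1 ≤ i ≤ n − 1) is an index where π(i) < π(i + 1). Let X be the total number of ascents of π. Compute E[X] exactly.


Write X = Σ X_I over i = 1, …, 219, with X_I the indicator of one ascent.
There are 219 indicators.
For each fixed i, the pair (π(i), π(i+1)) is a uniformly random ordered pair of distinct values from {1, …, 220}; by symmetry P[π(i) < π(i+1)] = 1/2.
By linearity: E[X] = 219 · (1/2) = (220 − 1) · (1/2) = 219/2 ≈ 109.50000.

E[X] = 219/2 = 109.50000.


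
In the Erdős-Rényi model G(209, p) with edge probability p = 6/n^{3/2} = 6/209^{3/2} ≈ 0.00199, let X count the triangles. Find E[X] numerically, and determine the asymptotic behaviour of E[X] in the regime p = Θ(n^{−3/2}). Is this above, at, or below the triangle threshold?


Number of potential triangles: C(209, 3) = 1499784.
Each occurs with probability p³ ≈ (0.00199)³ ≈ 7.83061e-09.
By linearity: E[X] = C(209, 3)·p³ ≈ 1499784 · 7.83061e-09 ≈ 0.012.
Since α = 3/2 > 1, p = c/n^{3/2} = o(1/n) is below the triangle threshold p ~ 1/n. Asymptotically E[X] ~ (c³/6)·n^{3(1−α)} = (6³/6)·n^{-1.5} → 0, so by Markov's inequality G has no triangles w.h.p.

E[X] ≈ 0.012; in regime p = Θ(1/n^{3/2}) E[X] tends to 0 (below the triangle threshold p ~ 1/n).


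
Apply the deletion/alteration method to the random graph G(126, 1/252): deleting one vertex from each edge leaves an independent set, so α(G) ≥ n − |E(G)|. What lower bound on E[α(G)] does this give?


E[|E(G)|] = C(126, 2)·p = 7875 · (1/252) = 125/4.
E[α(G)] ≥ n − E[|E(G)|] = 126 − 125/4 = 379/4.
Numerically: ≈ 94.75000.
(This is only a lower bound; the true E[α(G)] may be larger.)

E[α(G)] ≥ 379/4 ≈ 94.75000.


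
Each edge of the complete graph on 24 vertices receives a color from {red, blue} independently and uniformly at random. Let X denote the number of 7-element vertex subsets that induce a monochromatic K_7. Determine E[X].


Let X = Σ_S X_S over the C(24, 7) = 346104 subsets S of size 7, where X_S = 1 if the K_7 on S is monochromatic.
For a fixed S, the K_7 on S has C(7, 2) = 21 edges. P[all 21 edges red] = (1/2)^21, and likewise for blue, so P[monochromatic] = 2·(1/2)^21 = 2^{1 − 21} = 1/1048576.
Summing: E[X] = C(24, 7) · 2^{1 − 21} = 346104 · 1/1048576 = 43263/131072.
Numerically: E[X] ≈ 0.33007.

E[X] = C(24,7)·2^(1−C(7,2)) = 43263/131072 ≈ 0.33007.


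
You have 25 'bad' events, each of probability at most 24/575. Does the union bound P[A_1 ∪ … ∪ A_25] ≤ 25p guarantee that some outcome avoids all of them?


Union bound: P[∪_{i=1}^{25} A_i] ≤ Σ_i P[A_i] ≤ 25·p = 25·(24/575) = 24/23.
Numerically: 24/23 ≈ 1.0435.
Is 24/23 < 1? NO.
Since the bound 24/23 is ≥ 1, the union bound is uninformative here; it does NOT by itself certify existence.

25·p = 24/23 ≈ 1.0435; existence NOT certified by the union bound.


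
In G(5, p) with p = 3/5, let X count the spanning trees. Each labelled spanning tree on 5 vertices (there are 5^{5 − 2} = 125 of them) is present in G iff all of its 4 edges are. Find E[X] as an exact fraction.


K_5 has 5^{5 − 2} = 125 labelled spanning trees.
For each such spanning tree H, let X_H = 1 if all 4 edges of H are present in G. Then P[X_H = 1] = p^{4} = (3/5)^{4} = 81/625.
By linearity: E[X] = Σ_H E[X_H] = 125 · p^{4} = 125 · 81/625 = 81/5.
Numerically: E[X] ≈ 16.2.

E[X] = 125 · (3/5)^{4} = 81/5 ≈ 16.2.


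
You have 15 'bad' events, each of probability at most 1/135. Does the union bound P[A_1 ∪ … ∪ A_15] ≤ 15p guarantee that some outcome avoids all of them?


Union bound: P[∪_{i=1}^{15} A_i] ≤ Σ_i P[A_i] ≤ 15·p = 15·(1/135) = 1/9.
Numerically: 1/9 ≈ 0.111.
Is 1/9 < 1? YES.
Since P[∪ A_i] ≤ 1/9 < 1, the complement has P[∩ A_i^c] ≥ 1 − 1/9 = 8/9 > 0, so some outcome avoids every A_i.

15·p = 1/9 ≈ 0.111; existence CERTIFIED by the union bound.


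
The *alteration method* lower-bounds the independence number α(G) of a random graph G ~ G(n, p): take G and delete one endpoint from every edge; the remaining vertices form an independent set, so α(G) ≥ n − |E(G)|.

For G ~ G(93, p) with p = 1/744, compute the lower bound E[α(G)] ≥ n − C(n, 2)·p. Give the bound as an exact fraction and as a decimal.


E[|E(G)|] = C(93, 2)·p = 4278 · (1/744) = 23/4.
E[α(G)] ≥ n − E[|E(G)|] = 93 − 23/4 = 349/4.
Numerically: ≈ 87.25000.
(This is only a lower bound; the true E[α(G)] may be larger.)

E[α(G)] ≥ 349/4 ≈ 87.25000.


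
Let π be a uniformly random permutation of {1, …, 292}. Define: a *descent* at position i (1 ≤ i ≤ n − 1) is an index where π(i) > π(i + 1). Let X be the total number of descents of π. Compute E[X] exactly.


Write X = Σ X_I over i = 1, …, 291, with X_I the indicator of one descent.
There are 291 indicators.
For each fixed i, the pair (π(i), π(i+1)) is a uniformly random ordered pair of distinct values from {1, …, 292}; by symmetry P[π(i) > π(i+1)] = 1/2.
By linearity: E[X] = 291 · (1/2) = (292 − 1) · (1/2) = 291/2 ≈ 145.500.

E[X] = 291/2 = 145.500.


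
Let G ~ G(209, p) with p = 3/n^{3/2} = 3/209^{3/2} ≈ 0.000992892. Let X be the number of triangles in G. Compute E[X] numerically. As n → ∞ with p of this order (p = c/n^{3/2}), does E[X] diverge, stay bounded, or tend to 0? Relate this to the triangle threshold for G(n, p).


Number of potential triangles: C(209, 3) = 1499784.
Each occurs with probability p³ ≈ (0.000992892)³ ≈ 9.78825955e-10.
By linearity: E[X] = C(209, 3)·p³ ≈ 1499784 · 9.78825955e-10 ≈ 0.001468.
Since α = 3/2 > 1, p = c/n^{3/2} = o(1/n) is below the triangle threshold p ~ 1/n. Asymptotically E[X] ~ (c³/6)·n^{3(1−α)} = (3³/6)·n^{-1.5} → 0, so by Markov's inequality G has no triangles w.h.p.

E[X] ≈ 0.001468; in regime p = Θ(1/n^{3/2}) E[X] tends to 0 (below the triangle threshold p ~ 1/n).


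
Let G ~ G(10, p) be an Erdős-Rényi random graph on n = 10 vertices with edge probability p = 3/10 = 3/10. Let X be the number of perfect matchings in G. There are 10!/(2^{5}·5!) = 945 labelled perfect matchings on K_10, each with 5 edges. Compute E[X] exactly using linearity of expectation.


K_10 has 10!/(2^{5}·5!) = 945 labelled perfect matchings.
For each such perfect matching H, let X_H = 1 if all 5 edges of H are present in G. Then P[X_H = 1] = p^{5} = (3/10)^{5} = 243/100000.
By linearity of expectation: E[X] = Σ_H E[X_H] = 945 · p^{5} = 945 · 243/100000 = 45927/20000.
Numerically: E[X] ≈ 2.2963.

E[X] = 945 · (3/10)^{5} = 45927/20000 ≈ 2.2963.


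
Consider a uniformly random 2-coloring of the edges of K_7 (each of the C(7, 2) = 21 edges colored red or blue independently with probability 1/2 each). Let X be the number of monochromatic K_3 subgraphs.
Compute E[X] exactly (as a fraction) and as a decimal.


Let X = Σ_S X_S over the C(7, 3) = 35 subsets S of size 3, where X_S = 1 if the K_3 on S is monochromatic.
For a fixed S, the K_3 on S has C(3, 2) = 3 edges. P[all 3 edges red] = (1/2)^3, and likewise for blue, so P[monochromatic] = 2·(1/2)^3 = 2^{1 − 3} = 1/4.
Summing: E[X] = C(7, 3) · 2^{1 − 3} = 35 · 1/4 = 35/4.
Numerically: E[X] ≈ 8.750000.

E[X] = C(7,3)·2^(1−C(3,2)) = 35/4 ≈ 8.750000.


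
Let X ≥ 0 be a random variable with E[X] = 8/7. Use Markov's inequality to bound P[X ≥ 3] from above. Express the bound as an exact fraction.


μ = E[X] = 8/7, a = 3.
Markov: P[X ≥ 3] ≤ μ/a = (8/7)/3 = 8/21.
Numerically: ≈ 0.3810.
(Since a = 3 > μ = 1.1429, the bound 8/21 is < 1 and informative.)

P[X ≥ 3] ≤ 8/21 ≈ 0.3810.


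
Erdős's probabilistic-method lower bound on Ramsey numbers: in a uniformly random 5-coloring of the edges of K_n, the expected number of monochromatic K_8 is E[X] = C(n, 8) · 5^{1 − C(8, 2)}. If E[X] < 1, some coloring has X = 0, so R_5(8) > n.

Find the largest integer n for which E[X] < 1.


We need C(n, 8) · 5^{1 − 28} < 1, i.e. C(n, 8) < 5^{28 − 1} = 7450580596923828125.
Check values of n near the boundary:
  n = 861: C(861, 8) = 7250034996615275865; 7250034996615275865 < 7450580596923828125? YES
  n = 862: C(862, 8) = 7317951015318931845; 7317951015318931845 < 7450580596923828125? YES
  n = 863: C(863, 8) = 7386423071602617757; 7386423071602617757 < 7450580596923828125? YES
  n = 864: C(864, 8) = 7455455062926006708; 7455455062926006708 < 7450580596923828125? NO
The largest n with C(n, 8) < 7450580596923828125 is n = 863 (where E[X] = 7386423071602617757/7450580596923828125 ≈ 0.9913889). Hence R_5(8) > 863, i.e. R_5(8) ≥ 864.

Largest n = 863; hence R_5(8) > 863.


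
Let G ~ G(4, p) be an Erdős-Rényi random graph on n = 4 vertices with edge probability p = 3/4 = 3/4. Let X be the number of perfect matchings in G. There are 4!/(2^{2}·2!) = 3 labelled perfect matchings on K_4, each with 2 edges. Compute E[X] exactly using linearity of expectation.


K_4 has 4!/(2^{2}·2!) = 3 labelled perfect matchings.
For each such perfect matching H, let X_H = 1 if all 2 edges of H are present in G. Then P[X_H = 1] = p^{2} = (3/4)^{2} = 9/16.
By linearity of expectation: E[X] = Σ_H E[X_H] = 3 · p^{2} = 3 · 9/16 = 27/16.
Numerically: E[X] ≈ 1.688.

E[X] = 3 · (3/4)^{2} = 27/16 ≈ 1.688.


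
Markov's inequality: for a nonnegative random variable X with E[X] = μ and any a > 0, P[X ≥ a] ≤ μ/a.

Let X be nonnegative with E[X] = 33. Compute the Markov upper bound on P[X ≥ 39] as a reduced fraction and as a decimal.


μ = E[X] = 33, a = 39.
Markov: P[X ≥ 39] ≤ μ/a = (33)/39 = 11/13.
Numerically: ≈ 0.846154.
(Since a = 39 > μ = 33.000000, the bound 11/13 is < 1 and informative.)

P[X ≥ 39] ≤ 11/13 ≈ 0.846154.


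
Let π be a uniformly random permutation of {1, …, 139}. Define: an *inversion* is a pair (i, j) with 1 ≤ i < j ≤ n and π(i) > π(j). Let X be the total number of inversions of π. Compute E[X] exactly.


Write X = Σ X_I over the C(139, 2) = 9591 pairs i < j, with X_I the indicator of one inversion.
There are 9591 indicators.
For each fixed pair i < j, the values π(i) and π(j) are two distinct elements of {1, …, 139} in uniformly random order; by symmetry P[π(i) > π(j)] = 1/2.
By linearity: E[X] = 9591 · (1/2) = C(139, 2) · (1/2) = 9591/2 = 9591/2 ≈ 4795.5000.

E[X] = 9591/2 = 4795.5000.


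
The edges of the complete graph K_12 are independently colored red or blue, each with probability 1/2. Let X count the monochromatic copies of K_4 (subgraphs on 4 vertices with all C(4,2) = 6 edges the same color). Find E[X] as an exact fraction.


Let X = Σ_S X_S over the C(12, 4) = 495 subsets S of size 4, where X_S = 1 if the K_4 on S is monochromatic.
For a fixed S, the K_4 on S has C(4, 2) = 6 edges. P[all 6 edges red] = (1/2)^6, and likewise for blue, so P[monochromatic] = 2·(1/2)^6 = 2^{1 − 6} = 1/32.
Summing: E[X] = C(12, 4) · 2^{1 − 6} = 495 · 1/32 = 495/32.
Numerically: E[X] ≈ 15.4688.

E[X] = C(12,4)·2^(1−C(4,2)) = 495/32 ≈ 15.4688.
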